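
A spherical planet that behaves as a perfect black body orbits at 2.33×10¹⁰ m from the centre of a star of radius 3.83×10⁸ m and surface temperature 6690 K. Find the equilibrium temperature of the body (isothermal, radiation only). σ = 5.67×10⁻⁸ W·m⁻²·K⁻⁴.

The star's surface emits σT_*⁴; at distance d the flux is S = σT_*⁴(R_*/d)².
S = 5.67×10⁻⁸·(6690)⁴·(3.83×10⁸/2.33×10¹⁰)² = 30690 W/m².
For an isothermal sphere T⁴ = (1−a)S/(4σ) = 1.353×10¹¹ K⁴.

T ≈ 607 K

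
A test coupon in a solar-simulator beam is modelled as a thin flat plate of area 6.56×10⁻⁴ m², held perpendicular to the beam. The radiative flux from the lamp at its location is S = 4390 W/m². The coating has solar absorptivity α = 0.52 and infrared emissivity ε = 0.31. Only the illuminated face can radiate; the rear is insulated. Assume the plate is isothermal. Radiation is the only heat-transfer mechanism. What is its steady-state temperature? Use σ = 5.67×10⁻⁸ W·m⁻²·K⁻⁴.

T ≈ 600 K

At equilibrium, absorbed power = emitted power.
Absorbing cross-section = A = 6.560×10⁻⁴ m²; emitting surface = A = 6.560×10⁻⁴ m² (ratio 1).
αS·A_cross = εσ·A_surf·T⁴  ⇒  T⁴ = αS/(ε·1σ).
T⁴ = 0.520·4390/(0.31·1·5.67×10⁻⁸) = 1.299×10¹¹ K⁴.
T = (1.299×10¹¹)^(1/4).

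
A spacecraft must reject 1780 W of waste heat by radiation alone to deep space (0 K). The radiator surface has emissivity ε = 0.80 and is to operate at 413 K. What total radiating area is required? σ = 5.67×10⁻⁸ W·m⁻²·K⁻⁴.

P = εσA T⁴ ⇒ A = P/(εσT⁴).
T⁴ = 2.909×10¹⁰ K⁴.
A = 1780/(0.80 × 5.67×10⁻⁸ × 2.909×10¹⁰).

A ≈ 1.35 m²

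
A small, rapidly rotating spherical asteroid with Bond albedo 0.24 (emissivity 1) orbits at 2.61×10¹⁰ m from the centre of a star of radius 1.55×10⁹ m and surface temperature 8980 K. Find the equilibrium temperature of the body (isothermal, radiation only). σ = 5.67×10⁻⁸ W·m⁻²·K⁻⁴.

T ≈ 1440 K

The star's surface emits σT_*⁴; at distance d the flux is S = σT_*⁴(R_*/d)².
S = 5.67×10⁻⁸·(8980)⁴·(1.55×10⁹/2.61×10¹⁰)² = 1.300×10⁶ W/m².
For an isothermal sphere T⁴ = (1−a)S/(4σ) = 4.358×10¹² K⁴.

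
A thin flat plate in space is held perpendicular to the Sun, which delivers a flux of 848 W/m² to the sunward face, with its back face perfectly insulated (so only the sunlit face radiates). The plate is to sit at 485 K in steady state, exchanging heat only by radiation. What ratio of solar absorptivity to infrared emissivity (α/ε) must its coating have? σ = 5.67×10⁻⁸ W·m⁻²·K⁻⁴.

Balance: αS·A = εσ·1A·T⁴ ⇒ α/ε = σT⁴/S.
α/ε = 5.67×10⁻⁸·(485)⁴/848 = 5.67×10⁻⁸·5.533×10¹⁰/848.

α/ε ≈ 3.70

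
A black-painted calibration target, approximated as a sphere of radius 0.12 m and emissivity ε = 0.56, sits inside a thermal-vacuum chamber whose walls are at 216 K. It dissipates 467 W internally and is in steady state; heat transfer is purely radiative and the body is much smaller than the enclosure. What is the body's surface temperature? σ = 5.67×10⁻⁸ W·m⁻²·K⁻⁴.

T ≈ 537 K

For a small grey body in a large enclosure, net radiated power = εσA(T⁴ − T_w⁴).
Steady state: P = εσA(T⁴ − T_w⁴) with A = 4πr² = 0.1810 m².
T⁴ = P/(εσA) + T_w⁴ = 467/(0.56·5.67×10⁻⁸·0.1810) + (216)⁴
    = 8.128×10¹⁰ + 2.177×10⁹ = 8.345×10¹⁰ K⁴.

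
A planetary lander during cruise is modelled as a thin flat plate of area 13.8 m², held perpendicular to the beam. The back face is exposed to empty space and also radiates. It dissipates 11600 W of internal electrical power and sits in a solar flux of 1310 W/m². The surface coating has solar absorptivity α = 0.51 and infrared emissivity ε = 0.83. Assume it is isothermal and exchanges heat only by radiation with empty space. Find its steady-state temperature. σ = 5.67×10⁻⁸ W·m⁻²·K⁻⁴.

T ≈ 356 K

At steady state, absorbed solar power + internal power = radiated power.
Absorbed: α·S·A_cross = 0.51·1310·13.80 = 9220 W (cross-section A).
Total input = 9220 + 11600 = 20820 W.
Radiated: εσ·A_surf·T⁴ with A_surf = 2A = 27.60 m².
T⁴ = 20820/(0.83·5.67×10⁻⁸·27.60) = 1.603×10¹⁰ K⁴.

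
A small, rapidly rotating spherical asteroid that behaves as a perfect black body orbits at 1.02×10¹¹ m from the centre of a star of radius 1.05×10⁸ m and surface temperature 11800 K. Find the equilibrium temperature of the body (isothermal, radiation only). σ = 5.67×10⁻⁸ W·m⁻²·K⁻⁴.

The star's surface emits σT_*⁴; at distance d the flux is S = σT_*⁴(R_*/d)².
S = 5.67×10⁻⁸·(11800)⁴·(1.05×10⁸/1.02×10¹¹)² = 1165 W/m².
For an isothermal sphere T⁴ = (1−a)S/(4σ) = 5.136×10⁹ K⁴.

T ≈ 268 K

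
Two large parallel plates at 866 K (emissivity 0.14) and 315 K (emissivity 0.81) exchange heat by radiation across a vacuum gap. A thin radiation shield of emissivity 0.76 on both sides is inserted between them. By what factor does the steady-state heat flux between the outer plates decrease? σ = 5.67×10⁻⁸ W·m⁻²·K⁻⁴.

factor ≈ 1.22

Without shield: q₀ = σΔ(T⁴)/(1/ε₁+1/ε₂−1) with denominator 7.377.
With shield the two gaps are in series; the resistances add: (1/ε₁+1/ε_s−1)+(1/ε_s+1/ε₂−1) = 7.459+1.550 = 9.009.
Heat-flux ratio q₀/q = 9.009/7.377.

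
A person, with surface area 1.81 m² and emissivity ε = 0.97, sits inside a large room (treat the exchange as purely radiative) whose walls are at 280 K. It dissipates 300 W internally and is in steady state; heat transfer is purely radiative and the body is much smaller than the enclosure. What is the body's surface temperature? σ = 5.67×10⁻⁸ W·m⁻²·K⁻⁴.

For a small grey body in a large enclosure, net radiated power = εσA(T⁴ − T_w⁴).
Steady state: P = εσA(T⁴ − T_w⁴) with A = 1.81 m².
T⁴ = P/(εσA) + T_w⁴ = 300/(0.97·5.67×10⁻⁸·1.810) + (280)⁴
    = 3.014×10⁹ + 6.147×10⁹ = 9.160×10⁹ K⁴.

T ≈ 309 K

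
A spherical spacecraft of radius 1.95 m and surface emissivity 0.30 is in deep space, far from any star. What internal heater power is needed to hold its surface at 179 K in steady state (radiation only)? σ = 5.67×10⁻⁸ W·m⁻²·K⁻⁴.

P = εσ·4πr²·T⁴.
4πr² = 47.78 m²; T⁴ = 1.027×10⁹ K⁴.
P = 0.30·5.67×10⁻⁸·47.78·1.027×10⁹.

P ≈ 834 W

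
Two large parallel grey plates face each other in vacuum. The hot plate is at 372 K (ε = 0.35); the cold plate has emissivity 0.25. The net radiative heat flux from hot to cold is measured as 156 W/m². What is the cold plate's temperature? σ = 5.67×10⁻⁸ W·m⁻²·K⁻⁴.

q = σ(T₁⁴ − T₂⁴)/(1/ε₁ + 1/ε₂ − 1); denominator = 5.857.
T₂⁴ = T₁⁴ − q·(1/ε₁+1/ε₂−1)/σ = 1.915×10¹⁰ − 156·5.857/5.67×10⁻⁸
    = 3.035×10⁹ K⁴.

T₂ ≈ 235 K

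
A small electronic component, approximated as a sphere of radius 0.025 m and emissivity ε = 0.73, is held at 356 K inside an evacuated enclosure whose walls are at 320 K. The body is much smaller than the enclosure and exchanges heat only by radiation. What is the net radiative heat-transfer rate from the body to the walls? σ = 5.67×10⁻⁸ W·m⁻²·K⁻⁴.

P_net ≈ 1.81 W

For a small grey body in a large enclosure: P_net = εσA(T_body⁴ − T_wall⁴).
A = 4πr² = 0.007854 m²; T_body⁴ − T_wall⁴ = 1.606×10¹⁰ − 1.049×10¹⁰ = 5.576×10⁹ K⁴.
|P_net| = 0.73·5.67×10⁻⁸·0.007854·5.576×10⁹.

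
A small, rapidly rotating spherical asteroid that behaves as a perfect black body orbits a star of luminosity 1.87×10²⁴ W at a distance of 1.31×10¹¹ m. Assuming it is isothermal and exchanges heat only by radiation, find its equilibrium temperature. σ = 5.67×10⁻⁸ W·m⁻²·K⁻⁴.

T ≈ 78.6 K

First find the stellar flux at distance d: S = L/(4πd²) = 1.87×10²⁴/(4π·(1.31×10¹¹)²) = 8.671 W/m².
For an isothermal sphere, absorbed (1−a)S·πr² = emitted σ·4πr²·T⁴, so T⁴ = (1−a)S/(4σ).
T⁴ = 1.00·8.671/(4·5.67×10⁻⁸) = 3.823×10⁷ K⁴.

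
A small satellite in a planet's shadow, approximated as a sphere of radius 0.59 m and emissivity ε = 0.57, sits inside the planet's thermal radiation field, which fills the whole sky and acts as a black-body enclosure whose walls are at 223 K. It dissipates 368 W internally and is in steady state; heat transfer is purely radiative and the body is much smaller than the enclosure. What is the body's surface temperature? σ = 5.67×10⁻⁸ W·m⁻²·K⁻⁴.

For a small grey body in a large enclosure, net radiated power = εσA(T⁴ − T_w⁴).
Steady state: P = εσA(T⁴ − T_w⁴) with A = 4πr² = 4.374 m².
T⁴ = P/(εσA) + T_w⁴ = 368/(0.57·5.67×10⁻⁸·4.374) + (223)⁴
    = 2.603×10⁹ + 2.473×10⁹ = 5.076×10⁹ K⁴.

T ≈ 267 K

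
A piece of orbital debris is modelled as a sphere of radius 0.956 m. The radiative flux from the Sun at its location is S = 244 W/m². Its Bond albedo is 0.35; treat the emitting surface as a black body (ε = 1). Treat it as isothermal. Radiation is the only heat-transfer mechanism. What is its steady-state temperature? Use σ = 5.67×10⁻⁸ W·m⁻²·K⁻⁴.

T ≈ 163 K

At equilibrium, absorbed power = emitted power.
Absorbing cross-section = πr² = 2.871 m²; emitting surface = 4πr² = 11.48 m² (ratio 4).
(1−a)S·A_cross = εσ·A_surf·T⁴  ⇒  T⁴ = (1−a)S/(4σ).
T⁴ = 0.650·244/(4·5.67×10⁻⁸) = 6.993×10⁸ K⁴.
T = (6.993×10⁸)^(1/4).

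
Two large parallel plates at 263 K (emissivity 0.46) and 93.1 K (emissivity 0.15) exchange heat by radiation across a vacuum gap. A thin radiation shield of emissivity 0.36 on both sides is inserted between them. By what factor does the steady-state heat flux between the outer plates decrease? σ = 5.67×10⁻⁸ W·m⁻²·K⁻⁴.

factor ≈ 1.58

Without shield: q₀ = σΔ(T⁴)/(1/ε₁+1/ε₂−1) with denominator 7.841.
With shield the two gaps are in series; the resistances add: (1/ε₁+1/ε_s−1)+(1/ε_s+1/ε₂−1) = 3.952+8.444 = 12.40.
Heat-flux ratio q₀/q = 12.40/7.841.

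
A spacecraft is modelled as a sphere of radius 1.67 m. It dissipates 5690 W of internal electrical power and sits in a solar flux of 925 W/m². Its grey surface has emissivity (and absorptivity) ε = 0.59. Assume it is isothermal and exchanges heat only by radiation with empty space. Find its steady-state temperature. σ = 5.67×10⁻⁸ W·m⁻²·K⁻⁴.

At steady state, absorbed solar power + internal power = radiated power.
Absorbed: α·S·A_cross = 0.59·925·8.762 = 4782 W (cross-section πr²).
Total input = 4782 + 5690 = 10470 W.
Radiated: εσ·A_surf·T⁴ with A_surf = 4πr² = 35.05 m².
T⁴ = 10470/(0.59·5.67×10⁻⁸·35.05) = 8.932×10⁹ K⁴.

T ≈ 307 K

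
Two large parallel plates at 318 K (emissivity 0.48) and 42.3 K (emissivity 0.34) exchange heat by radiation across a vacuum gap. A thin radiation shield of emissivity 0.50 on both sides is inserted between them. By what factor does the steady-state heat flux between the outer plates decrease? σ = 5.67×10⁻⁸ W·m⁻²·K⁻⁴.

Without shield: q₀ = σΔ(T⁴)/(1/ε₁+1/ε₂−1) with denominator 4.025.
With shield the two gaps are in series; the resistances add: (1/ε₁+1/ε_s−1)+(1/ε_s+1/ε₂−1) = 3.083+3.941 = 7.025.
Heat-flux ratio q₀/q = 7.025/4.025.

factor ≈ 1.75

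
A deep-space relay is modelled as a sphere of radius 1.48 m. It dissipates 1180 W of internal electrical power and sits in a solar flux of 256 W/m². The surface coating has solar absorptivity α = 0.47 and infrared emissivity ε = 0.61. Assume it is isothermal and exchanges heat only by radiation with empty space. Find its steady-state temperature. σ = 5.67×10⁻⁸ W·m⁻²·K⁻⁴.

T ≈ 214 K

At steady state, absorbed solar power + internal power = radiated power.
Absorbed: α·S·A_cross = 0.47·256·6.881 = 828.0 W (cross-section πr²).
Total input = 828.0 + 1180 = 2008 W.
Radiated: εσ·A_surf·T⁴ with A_surf = 4πr² = 27.53 m².
T⁴ = 2008/(0.61·5.67×10⁻⁸·27.53) = 2.109×10⁹ K⁴.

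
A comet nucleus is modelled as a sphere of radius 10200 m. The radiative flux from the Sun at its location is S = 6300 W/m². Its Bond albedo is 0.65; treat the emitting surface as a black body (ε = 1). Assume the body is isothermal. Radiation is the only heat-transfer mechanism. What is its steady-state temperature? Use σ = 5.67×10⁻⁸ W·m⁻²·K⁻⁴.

T ≈ 314 K

At equilibrium, absorbed power = emitted power.
Absorbing cross-section = πr² = 3.269×10⁸ m²; emitting surface = 4πr² = 1.307×10⁹ m² (ratio 4).
(1−a)S·A_cross = εσ·A_surf·T⁴  ⇒  T⁴ = (1−a)S/(4σ).
T⁴ = 0.350·6300/(4·5.67×10⁻⁸) = 9.722×10⁹ K⁴.
T = (9.722×10⁹)^(1/4).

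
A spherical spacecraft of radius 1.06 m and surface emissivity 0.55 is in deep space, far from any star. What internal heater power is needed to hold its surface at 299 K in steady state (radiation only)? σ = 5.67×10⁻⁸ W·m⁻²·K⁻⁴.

P = εσ·4πr²·T⁴.
4πr² = 14.12 m²; T⁴ = 7.993×10⁹ K⁴.
P = 0.55·5.67×10⁻⁸·14.12·7.993×10⁹.

P ≈ 3520 W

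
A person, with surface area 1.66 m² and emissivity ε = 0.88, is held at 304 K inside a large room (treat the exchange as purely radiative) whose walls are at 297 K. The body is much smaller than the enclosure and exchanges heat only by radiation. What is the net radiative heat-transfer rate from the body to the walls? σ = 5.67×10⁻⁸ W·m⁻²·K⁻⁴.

For a small grey body in a large enclosure: P_net = εσA(T_body⁴ − T_wall⁴).
A = 1.66 m²; T_body⁴ − T_wall⁴ = 8.541×10⁹ − 7.781×10⁹ = 7.599×10⁸ K⁴.
|P_net| = 0.88·5.67×10⁻⁸·1.660·7.599×10⁸.

P_net ≈ 62.9 W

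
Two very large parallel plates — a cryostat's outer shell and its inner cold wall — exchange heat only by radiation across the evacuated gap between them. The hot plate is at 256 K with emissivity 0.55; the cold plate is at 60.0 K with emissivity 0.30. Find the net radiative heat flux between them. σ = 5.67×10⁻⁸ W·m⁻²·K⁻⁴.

q ≈ 58.5 W/m²

For two infinite grey parallel plates, q = σ(T₁⁴ − T₂⁴)/(1/ε₁ + 1/ε₂ − 1).
T₁⁴ − T₂⁴ = 4.295×10⁹ − 1.296×10⁷ = 4.282×10⁹ K⁴.
1/ε₁ + 1/ε₂ − 1 = 1.818 + 3.333 − 1 = 4.152.
q = 5.67×10⁻⁸ × 4.282×10⁹ / 4.152.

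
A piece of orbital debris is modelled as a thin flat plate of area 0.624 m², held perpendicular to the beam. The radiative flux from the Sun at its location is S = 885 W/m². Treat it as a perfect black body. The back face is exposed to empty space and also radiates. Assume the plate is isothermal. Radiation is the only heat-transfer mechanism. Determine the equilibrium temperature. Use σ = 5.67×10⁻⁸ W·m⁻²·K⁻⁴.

T ≈ 297 K

At equilibrium, absorbed power = emitted power.
Absorbing cross-section = A = 0.6240 m²; emitting surface = 2A = 1.248 m² (ratio 2).
S·A_cross = εσ·A_surf·T⁴  ⇒  T⁴ = S/(2σ).
T⁴ = 1.00·885/(2·5.67×10⁻⁸) = 7.804×10⁹ K⁴.
T = (7.804×10⁹)^(1/4).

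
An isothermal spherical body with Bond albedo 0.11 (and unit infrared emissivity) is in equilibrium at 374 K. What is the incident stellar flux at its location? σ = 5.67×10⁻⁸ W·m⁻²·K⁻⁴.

(1−a)S·πr² = σ·4πr²·T⁴ ⇒ S = 4σT⁴/(1−a).
S = 4·5.67×10⁻⁸·1.957×10¹⁰/0.890.

S ≈ 4990 W/m²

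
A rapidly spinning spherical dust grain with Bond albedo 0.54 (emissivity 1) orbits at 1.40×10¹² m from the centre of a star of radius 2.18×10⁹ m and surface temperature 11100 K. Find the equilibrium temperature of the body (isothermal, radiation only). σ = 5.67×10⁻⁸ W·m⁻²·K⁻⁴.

The star's surface emits σT_*⁴; at distance d the flux is S = σT_*⁴(R_*/d)².
S = 5.67×10⁻⁸·(11100)⁴·(2.18×10⁹/1.40×10¹²)² = 2087 W/m².
For an isothermal sphere T⁴ = (1−a)S/(4σ) = 4.233×10⁹ K⁴.

T ≈ 255 K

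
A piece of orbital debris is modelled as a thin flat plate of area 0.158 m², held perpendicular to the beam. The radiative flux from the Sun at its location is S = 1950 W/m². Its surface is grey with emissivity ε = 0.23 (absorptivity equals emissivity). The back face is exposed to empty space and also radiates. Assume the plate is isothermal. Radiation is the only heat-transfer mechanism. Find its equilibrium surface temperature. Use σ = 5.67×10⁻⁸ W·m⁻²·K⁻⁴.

T ≈ 362 K

At equilibrium, absorbed power = emitted power.
Absorbing cross-section = A = 0.1580 m²; emitting surface = 2A = 0.3160 m² (ratio 2).
εS·A_cross = εσ·A_surf·T⁴  ⇒  T⁴ = S/(2σ)   (ε cancels).
T⁴ = 1950/(2·5.67×10⁻⁸) = 1.720×10¹⁰ K⁴.
T = (1.720×10¹⁰)^(1/4).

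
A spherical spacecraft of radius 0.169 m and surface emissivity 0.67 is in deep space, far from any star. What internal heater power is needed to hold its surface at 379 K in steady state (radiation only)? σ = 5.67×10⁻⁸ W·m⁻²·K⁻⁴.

P ≈ 281 W

P = εσ·4πr²·T⁴.
4πr² = 0.3589 m²; T⁴ = 2.063×10¹⁰ K⁴.
P = 0.67·5.67×10⁻⁸·0.3589·2.063×10¹⁰.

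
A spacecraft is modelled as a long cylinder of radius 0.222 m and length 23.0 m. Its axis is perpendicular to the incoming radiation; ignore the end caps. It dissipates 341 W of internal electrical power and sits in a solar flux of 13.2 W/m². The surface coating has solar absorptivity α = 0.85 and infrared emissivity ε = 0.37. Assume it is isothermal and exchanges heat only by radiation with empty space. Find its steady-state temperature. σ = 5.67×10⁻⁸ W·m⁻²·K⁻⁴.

At steady state, absorbed solar power + internal power = radiated power.
Absorbed: α·S·A_cross = 0.85·13.2·10.21 = 114.6 W (cross-section 2rL).
Total input = 114.6 + 341 = 455.6 W.
Radiated: εσ·A_surf·T⁴ with A_surf = 2πrL = 32.08 m².
T⁴ = 455.6/(0.37·5.67×10⁻⁸·32.08) = 6.769×10⁸ K⁴.

T ≈ 161 K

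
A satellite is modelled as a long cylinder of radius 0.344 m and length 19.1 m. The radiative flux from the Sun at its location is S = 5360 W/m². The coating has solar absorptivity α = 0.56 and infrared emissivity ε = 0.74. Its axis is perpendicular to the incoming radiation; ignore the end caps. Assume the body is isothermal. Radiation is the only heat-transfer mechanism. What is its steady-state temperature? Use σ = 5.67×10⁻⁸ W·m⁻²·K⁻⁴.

At equilibrium, absorbed power = emitted power.
Absorbing cross-section = 2rL = 13.14 m²; emitting surface = 2πrL = 41.28 m² (ratio π).
αS·A_cross = εσ·A_surf·T⁴  ⇒  T⁴ = αS/(ε·πσ).
T⁴ = 0.560·5360/(0.74·π·5.67×10⁻⁸) = 2.277×10¹⁰ K⁴.
T = (2.277×10¹⁰)^(1/4).

T ≈ 388 K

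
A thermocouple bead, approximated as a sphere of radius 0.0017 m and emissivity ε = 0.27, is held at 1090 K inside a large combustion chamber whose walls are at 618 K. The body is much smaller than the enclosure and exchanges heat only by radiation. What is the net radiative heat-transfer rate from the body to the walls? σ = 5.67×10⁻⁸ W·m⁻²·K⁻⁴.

For a small grey body in a large enclosure: P_net = εσA(T_body⁴ − T_wall⁴).
A = 4πr² = 3.632×10⁻⁵ m²; T_body⁴ − T_wall⁴ = 1.412×10¹² − 1.459×10¹¹ = 1.266×10¹² K⁴.
|P_net| = 0.27·5.67×10⁻⁸·3.632×10⁻⁵·1.266×10¹².

P_net ≈ 0.704 W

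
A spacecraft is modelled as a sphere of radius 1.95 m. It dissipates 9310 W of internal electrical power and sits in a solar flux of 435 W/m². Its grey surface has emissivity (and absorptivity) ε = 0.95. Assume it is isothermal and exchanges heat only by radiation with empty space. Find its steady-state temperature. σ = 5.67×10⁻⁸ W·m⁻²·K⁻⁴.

At steady state, absorbed solar power + internal power = radiated power.
Absorbed: α·S·A_cross = 0.95·435·11.95 = 4937 W (cross-section πr²).
Total input = 4937 + 9310 = 14250 W.
Radiated: εσ·A_surf·T⁴ with A_surf = 4πr² = 47.78 m².
T⁴ = 14250/(0.95·5.67×10⁻⁸·47.78) = 5.535×10⁹ K⁴.

T ≈ 273 K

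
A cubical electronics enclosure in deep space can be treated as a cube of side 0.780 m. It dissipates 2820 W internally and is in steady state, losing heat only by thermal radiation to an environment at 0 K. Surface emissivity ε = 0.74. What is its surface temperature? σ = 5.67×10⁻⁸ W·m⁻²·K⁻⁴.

Steady state: internal power = radiated power, P = εσA T⁴.
Radiating area A = 6L² = 3.650 m².
T⁴ = P/(εσA) = 2820/(0.74·5.67×10⁻⁸·3.650) = 1.841×10¹⁰ K⁴.
T = (1.841×10¹⁰)^(1/4).

T ≈ 368 K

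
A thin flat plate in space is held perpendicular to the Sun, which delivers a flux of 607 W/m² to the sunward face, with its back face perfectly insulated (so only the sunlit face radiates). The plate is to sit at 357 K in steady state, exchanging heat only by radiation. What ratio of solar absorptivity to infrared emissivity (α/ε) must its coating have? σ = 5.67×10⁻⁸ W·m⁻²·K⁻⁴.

Balance: αS·A = εσ·1A·T⁴ ⇒ α/ε = σT⁴/S.
α/ε = 5.67×10⁻⁸·(357)⁴/607 = 5.67×10⁻⁸·1.624×10¹⁰/607.

α/ε ≈ 1.52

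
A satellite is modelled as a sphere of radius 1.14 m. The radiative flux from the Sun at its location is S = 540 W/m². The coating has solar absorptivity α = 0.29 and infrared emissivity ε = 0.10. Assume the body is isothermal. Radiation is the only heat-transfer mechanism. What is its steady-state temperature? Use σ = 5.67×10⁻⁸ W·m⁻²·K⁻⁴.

T ≈ 288 K

At equilibrium, absorbed power = emitted power.
Absorbing cross-section = πr² = 4.083 m²; emitting surface = 4πr² = 16.33 m² (ratio 4).
αS·A_cross = εσ·A_surf·T⁴  ⇒  T⁴ = αS/(ε·4σ).
T⁴ = 0.290·540/(0.10·4·5.67×10⁻⁸) = 6.905×10⁹ K⁴.
T = (6.905×10⁹)^(1/4).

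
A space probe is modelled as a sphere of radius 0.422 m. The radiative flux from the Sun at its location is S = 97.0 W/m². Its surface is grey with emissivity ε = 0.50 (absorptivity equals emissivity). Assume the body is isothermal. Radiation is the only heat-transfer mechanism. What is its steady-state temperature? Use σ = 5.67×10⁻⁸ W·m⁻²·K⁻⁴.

At equilibrium, absorbed power = emitted power.
Absorbing cross-section = πr² = 0.5595 m²; emitting surface = 4πr² = 2.238 m² (ratio 4).
εS·A_cross = εσ·A_surf·T⁴  ⇒  T⁴ = S/(4σ)   (ε cancels).
T⁴ = 97.0/(4·5.67×10⁻⁸) = 4.277×10⁸ K⁴.
T = (4.277×10⁸)^(1/4).

T ≈ 144 K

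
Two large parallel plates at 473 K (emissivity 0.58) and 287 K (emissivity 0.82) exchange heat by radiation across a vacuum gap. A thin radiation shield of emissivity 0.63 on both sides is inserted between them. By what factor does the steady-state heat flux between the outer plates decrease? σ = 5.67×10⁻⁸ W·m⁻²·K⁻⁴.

Without shield: q₀ = σΔ(T⁴)/(1/ε₁+1/ε₂−1) with denominator 1.944.
With shield the two gaps are in series; the resistances add: (1/ε₁+1/ε_s−1)+(1/ε_s+1/ε₂−1) = 2.311+1.807 = 4.118.
Heat-flux ratio q₀/q = 4.118/1.944.

factor ≈ 2.12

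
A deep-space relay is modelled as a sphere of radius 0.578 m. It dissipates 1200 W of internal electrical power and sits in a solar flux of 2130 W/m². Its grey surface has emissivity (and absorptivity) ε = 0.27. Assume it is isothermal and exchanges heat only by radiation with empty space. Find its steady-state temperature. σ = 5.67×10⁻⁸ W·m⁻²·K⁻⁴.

T ≈ 409 K

At steady state, absorbed solar power + internal power = radiated power.
Absorbed: α·S·A_cross = 0.27·2130·1.050 = 603.6 W (cross-section πr²).
Total input = 603.6 + 1200 = 1804 W.
Radiated: εσ·A_surf·T⁴ with A_surf = 4πr² = 4.198 m².
T⁴ = 1804/(0.27·5.67×10⁻⁸·4.198) = 2.806×10¹⁰ K⁴.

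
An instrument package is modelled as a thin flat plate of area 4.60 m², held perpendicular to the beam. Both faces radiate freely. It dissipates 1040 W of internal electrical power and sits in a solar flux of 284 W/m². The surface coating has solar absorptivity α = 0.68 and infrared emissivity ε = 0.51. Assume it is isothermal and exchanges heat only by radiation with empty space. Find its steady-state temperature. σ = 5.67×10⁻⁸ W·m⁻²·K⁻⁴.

T ≈ 292 K

At steady state, absorbed solar power + internal power = radiated power.
Absorbed: α·S·A_cross = 0.68·284·4.600 = 888.4 W (cross-section A).
Total input = 888.4 + 1040 = 1928 W.
Radiated: εσ·A_surf·T⁴ with A_surf = 2A = 9.200 m².
T⁴ = 1928/(0.51·5.67×10⁻⁸·9.200) = 7.248×10⁹ K⁴.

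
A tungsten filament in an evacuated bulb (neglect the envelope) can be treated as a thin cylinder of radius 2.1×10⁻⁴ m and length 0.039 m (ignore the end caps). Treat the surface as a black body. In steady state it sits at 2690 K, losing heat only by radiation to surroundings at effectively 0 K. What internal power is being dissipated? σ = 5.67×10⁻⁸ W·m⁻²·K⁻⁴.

P ≈ 153 W

Steady state: P = εσA T⁴.
A = 2πrL = 5.146×10⁻⁵ m²; T⁴ = (2690)⁴ = 5.236×10¹³ K⁴.
P = 1.0 × 5.67×10⁻⁸ × 5.146×10⁻⁵ × 5.236×10¹³.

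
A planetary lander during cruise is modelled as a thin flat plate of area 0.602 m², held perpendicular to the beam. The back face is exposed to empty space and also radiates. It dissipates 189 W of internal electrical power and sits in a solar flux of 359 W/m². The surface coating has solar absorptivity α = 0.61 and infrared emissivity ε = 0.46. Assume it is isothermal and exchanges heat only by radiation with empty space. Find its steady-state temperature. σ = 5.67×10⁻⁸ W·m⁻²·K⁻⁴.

At steady state, absorbed solar power + internal power = radiated power.
Absorbed: α·S·A_cross = 0.61·359·0.6020 = 131.8 W (cross-section A).
Total input = 131.8 + 189 = 320.8 W.
Radiated: εσ·A_surf·T⁴ with A_surf = 2A = 1.204 m².
T⁴ = 320.8/(0.46·5.67×10⁻⁸·1.204) = 1.022×10¹⁰ K⁴.

T ≈ 318 K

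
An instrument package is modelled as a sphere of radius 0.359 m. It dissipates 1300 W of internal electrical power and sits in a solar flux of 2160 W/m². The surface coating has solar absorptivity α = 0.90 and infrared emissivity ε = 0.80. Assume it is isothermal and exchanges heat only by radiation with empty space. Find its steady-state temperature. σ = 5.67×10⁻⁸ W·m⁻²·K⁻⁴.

T ≈ 411 K

At steady state, absorbed solar power + internal power = radiated power.
Absorbed: α·S·A_cross = 0.90·2160·0.4049 = 787.1 W (cross-section πr²).
Total input = 787.1 + 1300 = 2087 W.
Radiated: εσ·A_surf·T⁴ with A_surf = 4πr² = 1.620 m².
T⁴ = 2087/(0.80·5.67×10⁻⁸·1.620) = 2.841×10¹⁰ K⁴.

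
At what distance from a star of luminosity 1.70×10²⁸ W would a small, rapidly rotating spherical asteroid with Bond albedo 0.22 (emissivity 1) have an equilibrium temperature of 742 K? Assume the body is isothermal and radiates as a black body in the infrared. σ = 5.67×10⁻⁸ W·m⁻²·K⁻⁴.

For an isothermal black-emitting sphere, (1−a)S·πr² = σ·4πr²·T⁴ ⇒ S = 4σT⁴/(1−a).
S = 4·5.67×10⁻⁸·(742)⁴/0.780 = 88140 W/m².
Flux falls as S = L/(4πd²), so d = √(L/(4πS)) = √(1.70×10²⁸/(4π·88140)).

d ≈ 1.24×10¹¹ m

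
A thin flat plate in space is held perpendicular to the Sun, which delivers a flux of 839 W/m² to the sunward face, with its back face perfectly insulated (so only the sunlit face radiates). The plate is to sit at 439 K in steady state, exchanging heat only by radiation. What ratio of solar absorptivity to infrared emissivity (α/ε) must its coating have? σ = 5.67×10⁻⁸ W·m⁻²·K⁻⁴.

Balance: αS·A = εσ·1A·T⁴ ⇒ α/ε = σT⁴/S.
α/ε = 5.67×10⁻⁸·(439)⁴/839 = 5.67×10⁻⁸·3.714×10¹⁰/839.

α/ε ≈ 2.51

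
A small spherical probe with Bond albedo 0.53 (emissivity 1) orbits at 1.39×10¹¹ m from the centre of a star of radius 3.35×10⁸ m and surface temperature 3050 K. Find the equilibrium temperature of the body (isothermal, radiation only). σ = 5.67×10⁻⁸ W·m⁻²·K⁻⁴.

T ≈ 87.7 K

The star's surface emits σT_*⁴; at distance d the flux is S = σT_*⁴(R_*/d)².
S = 5.67×10⁻⁸·(3050)⁴·(3.35×10⁸/1.39×10¹¹)² = 28.50 W/m².
For an isothermal sphere T⁴ = (1−a)S/(4σ) = 5.906×10⁷ K⁴.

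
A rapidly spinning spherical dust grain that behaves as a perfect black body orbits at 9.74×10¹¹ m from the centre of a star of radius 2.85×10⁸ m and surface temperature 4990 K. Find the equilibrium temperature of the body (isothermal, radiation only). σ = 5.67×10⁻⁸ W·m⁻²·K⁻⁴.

The star's surface emits σT_*⁴; at distance d the flux is S = σT_*⁴(R_*/d)².
S = 5.67×10⁻⁸·(4990)⁴·(2.85×10⁸/9.74×10¹¹)² = 3.010 W/m².
For an isothermal sphere T⁴ = (1−a)S/(4σ) = 1.327×10⁷ K⁴.

T ≈ 60.4 K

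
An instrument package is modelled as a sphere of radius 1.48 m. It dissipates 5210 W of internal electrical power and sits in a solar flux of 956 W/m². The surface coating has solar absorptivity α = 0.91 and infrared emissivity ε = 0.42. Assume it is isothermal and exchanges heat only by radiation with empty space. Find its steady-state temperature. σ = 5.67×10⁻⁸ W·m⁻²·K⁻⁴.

At steady state, absorbed solar power + internal power = radiated power.
Absorbed: α·S·A_cross = 0.91·956·6.881 = 5986 W (cross-section πr²).
Total input = 5986 + 5210 = 11200 W.
Radiated: εσ·A_surf·T⁴ with A_surf = 4πr² = 27.53 m².
T⁴ = 11200/(0.42·5.67×10⁻⁸·27.53) = 1.708×10¹⁰ K⁴.

T ≈ 362 K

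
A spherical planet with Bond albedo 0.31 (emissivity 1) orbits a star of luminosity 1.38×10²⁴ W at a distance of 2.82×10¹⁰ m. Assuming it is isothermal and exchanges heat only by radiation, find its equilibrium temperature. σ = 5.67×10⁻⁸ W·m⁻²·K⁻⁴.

First find the stellar flux at distance d: S = L/(4πd²) = 1.38×10²⁴/(4π·(2.82×10¹⁰)²) = 138.1 W/m².
For an isothermal sphere, absorbed (1−a)S·πr² = emitted σ·4πr²·T⁴, so T⁴ = (1−a)S/(4σ).
T⁴ = 0.690·138.1/(4·5.67×10⁻⁸) = 4.201×10⁸ K⁴.

T ≈ 143 K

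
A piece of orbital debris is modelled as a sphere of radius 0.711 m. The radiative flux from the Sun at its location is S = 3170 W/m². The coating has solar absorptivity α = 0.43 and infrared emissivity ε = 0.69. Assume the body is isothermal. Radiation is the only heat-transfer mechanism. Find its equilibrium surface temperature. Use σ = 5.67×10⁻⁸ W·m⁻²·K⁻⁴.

T ≈ 305 K

At equilibrium, absorbed power = emitted power.
Absorbing cross-section = πr² = 1.588 m²; emitting surface = 4πr² = 6.353 m² (ratio 4).
αS·A_cross = εσ·A_surf·T⁴  ⇒  T⁴ = αS/(ε·4σ).
T⁴ = 0.430·3170/(0.69·4·5.67×10⁻⁸) = 8.710×10⁹ K⁴.
T = (8.710×10⁹)^(1/4).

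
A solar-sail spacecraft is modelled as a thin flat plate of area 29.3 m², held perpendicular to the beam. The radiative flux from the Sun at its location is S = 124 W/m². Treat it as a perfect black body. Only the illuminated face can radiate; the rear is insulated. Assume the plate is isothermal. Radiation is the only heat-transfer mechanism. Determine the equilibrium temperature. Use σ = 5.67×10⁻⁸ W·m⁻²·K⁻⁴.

At equilibrium, absorbed power = emitted power.
Absorbing cross-section = A = 29.30 m²; emitting surface = A = 29.30 m² (ratio 1).
S·A_cross = εσ·A_surf·T⁴  ⇒  T⁴ = S/(1σ).
T⁴ = 1.00·124/(1·5.67×10⁻⁸) = 2.187×10⁹ K⁴.
T = (2.187×10⁹)^(1/4).

T ≈ 216 K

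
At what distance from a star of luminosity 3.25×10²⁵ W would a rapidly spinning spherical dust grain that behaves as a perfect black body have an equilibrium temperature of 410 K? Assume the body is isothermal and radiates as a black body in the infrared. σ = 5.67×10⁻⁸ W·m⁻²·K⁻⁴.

For an isothermal black-emitting sphere, (1−a)S·πr² = σ·4πr²·T⁴ ⇒ S = 4σT⁴/(1−a).
S = 4·5.67×10⁻⁸·(410)⁴/1.00 = 6409 W/m².
Flux falls as S = L/(4πd²), so d = √(L/(4πS)) = √(3.25×10²⁵/(4π·6409)).

d ≈ 2.01×10¹⁰ m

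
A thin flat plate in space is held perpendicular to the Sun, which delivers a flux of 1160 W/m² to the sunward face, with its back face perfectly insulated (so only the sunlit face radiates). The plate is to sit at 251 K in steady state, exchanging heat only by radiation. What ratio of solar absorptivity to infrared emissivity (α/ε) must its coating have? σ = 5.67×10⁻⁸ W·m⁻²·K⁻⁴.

α/ε ≈ 0.194

Balance: αS·A = εσ·1A·T⁴ ⇒ α/ε = σT⁴/S.
α/ε = 5.67×10⁻⁸·(251)⁴/1160 = 5.67×10⁻⁸·3.969×10⁹/1160.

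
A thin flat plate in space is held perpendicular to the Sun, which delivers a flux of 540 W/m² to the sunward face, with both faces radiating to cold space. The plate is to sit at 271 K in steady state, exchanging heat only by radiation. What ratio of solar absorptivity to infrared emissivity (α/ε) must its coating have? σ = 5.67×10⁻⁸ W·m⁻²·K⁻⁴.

α/ε ≈ 1.13

Balance: αS·A = εσ·2A·T⁴ ⇒ α/ε = 2σT⁴/S.
α/ε = 2·5.67×10⁻⁸·(271)⁴/540 = 2·5.67×10⁻⁸·5.394×10⁹/540.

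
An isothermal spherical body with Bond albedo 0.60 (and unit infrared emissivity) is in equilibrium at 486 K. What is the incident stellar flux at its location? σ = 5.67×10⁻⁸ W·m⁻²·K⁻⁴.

S ≈ 31600 W/m²

(1−a)S·πr² = σ·4πr²·T⁴ ⇒ S = 4σT⁴/(1−a).
S = 4·5.67×10⁻⁸·5.579×10¹⁰/0.400.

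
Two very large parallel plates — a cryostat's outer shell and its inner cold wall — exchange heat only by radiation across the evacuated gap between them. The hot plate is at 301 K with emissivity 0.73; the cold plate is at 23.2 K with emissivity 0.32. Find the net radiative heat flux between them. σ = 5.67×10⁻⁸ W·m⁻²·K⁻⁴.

For two infinite grey parallel plates, q = σ(T₁⁴ − T₂⁴)/(1/ε₁ + 1/ε₂ − 1).
T₁⁴ − T₂⁴ = 8.209×10⁹ − 2.897×10⁵ = 8.208×10⁹ K⁴.
1/ε₁ + 1/ε₂ − 1 = 1.370 + 3.125 − 1 = 3.495.
q = 5.67×10⁻⁸ × 8.208×10⁹ / 3.495.

q ≈ 133 W/m²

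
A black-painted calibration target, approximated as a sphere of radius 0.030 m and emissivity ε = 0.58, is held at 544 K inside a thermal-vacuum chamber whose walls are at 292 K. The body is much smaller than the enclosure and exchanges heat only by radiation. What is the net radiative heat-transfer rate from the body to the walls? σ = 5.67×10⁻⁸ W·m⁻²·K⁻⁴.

P_net ≈ 29.9 W

For a small grey body in a large enclosure: P_net = εσA(T_body⁴ − T_wall⁴).
A = 4πr² = 0.01131 m²; T_body⁴ − T_wall⁴ = 8.758×10¹⁰ − 7.270×10⁹ = 8.031×10¹⁰ K⁴.
|P_net| = 0.58·5.67×10⁻⁸·0.01131·8.031×10¹⁰.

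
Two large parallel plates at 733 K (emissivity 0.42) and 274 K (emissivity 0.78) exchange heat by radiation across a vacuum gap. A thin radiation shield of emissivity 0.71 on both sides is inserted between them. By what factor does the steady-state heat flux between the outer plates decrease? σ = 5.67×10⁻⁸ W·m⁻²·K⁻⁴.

factor ≈ 1.68

Without shield: q₀ = σΔ(T⁴)/(1/ε₁+1/ε₂−1) with denominator 2.663.
With shield the two gaps are in series; the resistances add: (1/ε₁+1/ε_s−1)+(1/ε_s+1/ε₂−1) = 2.789+1.691 = 4.480.
Heat-flux ratio q₀/q = 4.480/2.663.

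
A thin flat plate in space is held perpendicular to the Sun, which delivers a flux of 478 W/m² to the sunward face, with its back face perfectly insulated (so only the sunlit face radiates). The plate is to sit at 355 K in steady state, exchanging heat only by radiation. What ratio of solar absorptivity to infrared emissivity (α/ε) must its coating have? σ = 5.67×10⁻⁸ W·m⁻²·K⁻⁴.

Balance: αS·A = εσ·1A·T⁴ ⇒ α/ε = σT⁴/S.
α/ε = 5.67×10⁻⁸·(355)⁴/478 = 5.67×10⁻⁸·1.588×10¹⁰/478.

α/ε ≈ 1.88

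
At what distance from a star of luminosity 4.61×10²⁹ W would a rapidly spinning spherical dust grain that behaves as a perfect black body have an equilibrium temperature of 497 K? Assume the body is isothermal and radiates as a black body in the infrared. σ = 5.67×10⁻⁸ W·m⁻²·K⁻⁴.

d ≈ 1.63×10¹² m

For an isothermal black-emitting sphere, (1−a)S·πr² = σ·4πr²·T⁴ ⇒ S = 4σT⁴/(1−a).
S = 4·5.67×10⁻⁸·(497)⁴/1.00 = 13840 W/m².
Flux falls as S = L/(4πd²), so d = √(L/(4πS)) = √(4.61×10²⁹/(4π·13840)).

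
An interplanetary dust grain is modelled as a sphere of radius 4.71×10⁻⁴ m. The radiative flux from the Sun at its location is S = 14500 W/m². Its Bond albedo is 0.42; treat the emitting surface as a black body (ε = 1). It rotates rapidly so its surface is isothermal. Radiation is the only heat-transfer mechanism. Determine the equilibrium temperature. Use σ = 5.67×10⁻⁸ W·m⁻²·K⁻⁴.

At equilibrium, absorbed power = emitted power.
Absorbing cross-section = πr² = 6.969×10⁻⁷ m²; emitting surface = 4πr² = 2.788×10⁻⁶ m² (ratio 4).
(1−a)S·A_cross = εσ·A_surf·T⁴  ⇒  T⁴ = (1−a)S/(4σ).
T⁴ = 0.580·14500/(4·5.67×10⁻⁸) = 3.708×10¹⁰ K⁴.
T = (3.708×10¹⁰)^(1/4).

T ≈ 439 K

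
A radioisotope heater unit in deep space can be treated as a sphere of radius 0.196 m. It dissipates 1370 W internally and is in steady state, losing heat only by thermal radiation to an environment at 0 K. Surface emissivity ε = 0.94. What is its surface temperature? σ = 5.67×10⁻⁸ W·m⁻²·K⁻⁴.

Steady state: internal power = radiated power, P = εσA T⁴.
Radiating area A = 4πr² = 0.4827 m².
T⁴ = P/(εσA) = 1370/(0.94·5.67×10⁻⁸·0.4827) = 5.325×10¹⁰ K⁴.
T = (5.325×10¹⁰)^(1/4).

T ≈ 480 K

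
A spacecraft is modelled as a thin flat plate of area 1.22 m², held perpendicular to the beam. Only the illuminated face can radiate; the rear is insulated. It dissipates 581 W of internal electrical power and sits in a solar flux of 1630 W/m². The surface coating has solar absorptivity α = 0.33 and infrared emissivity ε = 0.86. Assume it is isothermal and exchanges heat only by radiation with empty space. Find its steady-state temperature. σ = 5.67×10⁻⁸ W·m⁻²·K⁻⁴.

T ≈ 380 K

At steady state, absorbed solar power + internal power = radiated power.
Absorbed: α·S·A_cross = 0.33·1630·1.220 = 656.2 W (cross-section A).
Total input = 656.2 + 581 = 1237 W.
Radiated: εσ·A_surf·T⁴ with A_surf = A = 1.220 m².
T⁴ = 1237/(0.86·5.67×10⁻⁸·1.220) = 2.080×10¹⁰ K⁴.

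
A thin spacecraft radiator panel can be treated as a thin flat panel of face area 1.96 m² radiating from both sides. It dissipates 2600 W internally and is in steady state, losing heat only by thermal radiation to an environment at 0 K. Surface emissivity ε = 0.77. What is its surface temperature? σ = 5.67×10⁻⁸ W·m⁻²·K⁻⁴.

Steady state: internal power = radiated power, P = εσA T⁴.
Radiating area A = 2·1.96 = 3.920 m².
T⁴ = P/(εσA) = 2600/(0.77·5.67×10⁻⁸·3.920) = 1.519×10¹⁰ K⁴.
T = (1.519×10¹⁰)^(1/4).

T ≈ 351 K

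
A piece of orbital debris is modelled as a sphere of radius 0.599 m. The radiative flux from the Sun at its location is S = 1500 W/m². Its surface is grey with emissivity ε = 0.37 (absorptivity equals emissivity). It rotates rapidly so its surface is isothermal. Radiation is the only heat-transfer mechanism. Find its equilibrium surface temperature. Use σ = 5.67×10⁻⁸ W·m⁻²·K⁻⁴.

At equilibrium, absorbed power = emitted power.
Absorbing cross-section = πr² = 1.127 m²; emitting surface = 4πr² = 4.509 m² (ratio 4).
εS·A_cross = εσ·A_surf·T⁴  ⇒  T⁴ = S/(4σ)   (ε cancels).
T⁴ = 1500/(4·5.67×10⁻⁸) = 6.614×10⁹ K⁴.
T = (6.614×10⁹)^(1/4).

T ≈ 285 K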